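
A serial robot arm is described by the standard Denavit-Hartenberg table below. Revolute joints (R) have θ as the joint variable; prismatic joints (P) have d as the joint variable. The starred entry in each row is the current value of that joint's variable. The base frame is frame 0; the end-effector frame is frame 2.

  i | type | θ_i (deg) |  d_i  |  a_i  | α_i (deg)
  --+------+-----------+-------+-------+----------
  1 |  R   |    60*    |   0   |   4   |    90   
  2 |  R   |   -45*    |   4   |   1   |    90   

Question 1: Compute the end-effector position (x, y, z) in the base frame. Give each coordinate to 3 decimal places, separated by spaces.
after link 1: o_1 = (2.0000, 3.4641, 0.0000)
after link 2: o_2 = (5.8177, 2.0765, -0.7071)

5.818 2.076 -0.707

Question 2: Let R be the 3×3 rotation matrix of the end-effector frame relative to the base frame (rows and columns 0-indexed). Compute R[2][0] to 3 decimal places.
End-effector x-axis (col 0 of R) = (0.3536,0.6124,-0.7071)
R[2][0] = -0.7071

-0.707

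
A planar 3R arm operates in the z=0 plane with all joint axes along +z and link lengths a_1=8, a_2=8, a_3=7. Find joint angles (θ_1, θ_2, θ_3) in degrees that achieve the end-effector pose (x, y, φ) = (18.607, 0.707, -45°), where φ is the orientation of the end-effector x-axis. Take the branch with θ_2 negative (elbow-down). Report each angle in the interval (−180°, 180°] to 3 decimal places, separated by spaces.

wrist centre = target − a_3·(cos φ, sin φ) = (13.6573, 5.6567)
cos θ_2 = (218.5193−8²−8²)/(2·8·8) = 0.7072; θ_2 = -44.9939° (elbow-down)
β = atan2(5.6567,13.6573) = 22.4990°; ψ = atan2(-5.6562,13.6575) = -22.4969°
θ_1 = β − ψ = 44.9960°
θ_3 = φ − θ_1 − θ_2 = -45.0021° (wrapped to (-180°,180°])

44.996 -44.994 -45.002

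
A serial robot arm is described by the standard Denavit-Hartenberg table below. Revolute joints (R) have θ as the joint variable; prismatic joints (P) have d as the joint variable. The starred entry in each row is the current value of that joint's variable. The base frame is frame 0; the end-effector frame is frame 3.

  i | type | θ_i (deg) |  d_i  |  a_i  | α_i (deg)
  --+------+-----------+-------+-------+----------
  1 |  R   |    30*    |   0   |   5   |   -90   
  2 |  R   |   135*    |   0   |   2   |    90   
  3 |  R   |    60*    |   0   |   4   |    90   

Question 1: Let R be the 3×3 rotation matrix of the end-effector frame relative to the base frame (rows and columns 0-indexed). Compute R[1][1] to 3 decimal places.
End-effector y-axis (col 1 of R) = (0.6124,0.3536,-0.7071)
R[1][1] = 0.3536

0.354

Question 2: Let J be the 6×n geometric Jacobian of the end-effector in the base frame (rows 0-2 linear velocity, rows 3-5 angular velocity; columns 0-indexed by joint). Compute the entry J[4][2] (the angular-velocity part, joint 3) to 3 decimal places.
0.354

axis z_2 = (0.6124,0.3536,-0.7071); lever o_n−o_2 = (-2.9568,2.2929,-1.4142)
cross product → J_v[:, 2] = (1.1213,2.9568,2.4495)
J_ω[:, 2] = z_2
entry J[4][2] = 0.3536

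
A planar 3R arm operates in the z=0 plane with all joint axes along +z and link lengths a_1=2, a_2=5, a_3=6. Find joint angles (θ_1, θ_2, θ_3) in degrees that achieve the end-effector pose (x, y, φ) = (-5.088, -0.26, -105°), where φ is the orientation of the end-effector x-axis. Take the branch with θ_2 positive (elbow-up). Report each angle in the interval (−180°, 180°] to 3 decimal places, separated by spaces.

89.988 45.012 120.000

wrist centre = target − a_3·(cos φ, sin φ) = (-3.5351, 5.5356)
cos θ_2 = (43.1392−2²−5²)/(2·2·5) = 0.7070; θ_2 = 45.0119° (elbow-up)
β = atan2(5.5356,-3.5351) = 122.5629°; ψ = atan2(3.5363,5.5348) = 32.5751°
θ_1 = β − ψ = 89.9878°
θ_3 = φ − θ_1 − θ_2 = 120.0003° (wrapped to (-180°,180°])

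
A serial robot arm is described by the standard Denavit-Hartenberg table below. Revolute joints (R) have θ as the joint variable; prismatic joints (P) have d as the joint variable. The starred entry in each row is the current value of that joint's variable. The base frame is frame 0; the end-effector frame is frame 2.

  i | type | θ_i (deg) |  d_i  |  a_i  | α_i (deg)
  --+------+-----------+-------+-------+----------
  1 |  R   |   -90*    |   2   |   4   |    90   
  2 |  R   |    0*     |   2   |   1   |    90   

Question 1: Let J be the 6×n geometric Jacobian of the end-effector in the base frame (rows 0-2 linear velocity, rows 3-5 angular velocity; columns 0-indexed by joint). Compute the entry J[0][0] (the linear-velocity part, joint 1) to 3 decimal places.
5.000

axis z_0 = ẑ; lever o_n−o_0 = (-2.0000,-5.0000,2.0000)
cross product → J_v[:, 0] = (5.0000,-2.0000,0.0000)
J_ω[:, 0] = z_0
entry J[0][0] = 5.0000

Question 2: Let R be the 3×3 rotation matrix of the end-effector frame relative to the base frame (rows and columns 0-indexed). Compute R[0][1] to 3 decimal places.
End-effector y-axis (col 1 of R) = (-1.0000,-0.0000,0.0000)
R[0][1] = -1.0000

-1.000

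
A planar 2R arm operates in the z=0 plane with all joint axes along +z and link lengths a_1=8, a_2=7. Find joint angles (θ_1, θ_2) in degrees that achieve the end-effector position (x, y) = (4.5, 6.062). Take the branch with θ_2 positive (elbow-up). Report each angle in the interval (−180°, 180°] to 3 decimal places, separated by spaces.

cos θ_2 = (56.9978−8²−7²)/(2·8·7) = -0.5000; θ_2 = 120.0013° (elbow-up)
β = atan2(6.0620,4.5000) = 53.4124°; ψ = atan2(6.0621,4.4999) = 53.4137°
θ_1 = β − ψ = -0.0013°

-0.001 120.001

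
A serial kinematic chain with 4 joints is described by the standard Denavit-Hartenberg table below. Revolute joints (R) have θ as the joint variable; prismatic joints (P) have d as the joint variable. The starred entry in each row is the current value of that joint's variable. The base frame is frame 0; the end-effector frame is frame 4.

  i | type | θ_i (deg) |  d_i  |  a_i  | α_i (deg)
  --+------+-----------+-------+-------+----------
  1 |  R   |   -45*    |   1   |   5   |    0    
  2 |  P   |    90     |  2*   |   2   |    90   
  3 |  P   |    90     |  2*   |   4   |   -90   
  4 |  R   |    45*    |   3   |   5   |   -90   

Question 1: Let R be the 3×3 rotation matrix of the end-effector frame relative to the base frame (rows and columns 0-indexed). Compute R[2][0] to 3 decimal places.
End-effector x-axis (col 0 of R) = (-0.5000,0.5000,0.7071)
R[2][0] = 0.7071

0.707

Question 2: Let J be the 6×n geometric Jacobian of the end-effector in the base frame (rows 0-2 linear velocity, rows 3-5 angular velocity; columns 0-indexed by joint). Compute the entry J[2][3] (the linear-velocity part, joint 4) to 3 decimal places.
axis z_3 = (-0.7071,-0.7071,0.0000); lever o_n−o_3 = (-4.6213,0.3787,3.5355)
cross product → J_v[:, 3] = (-2.5000,2.5000,-3.5355)
J_ω[:, 3] = z_3
entry J[2][3] = -3.5355

-3.536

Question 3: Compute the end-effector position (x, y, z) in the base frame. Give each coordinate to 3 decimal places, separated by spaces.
1.743 -3.157 10.536

after link 1: o_1 = (3.5355, -3.5355, 1.0000)
after link 2: o_2 = (4.9497, -2.1213, 3.0000)
after link 3: o_3 = (6.3640, -3.5355, 7.0000)
after link 4: o_4 = (1.7426, -3.1569, 10.5355)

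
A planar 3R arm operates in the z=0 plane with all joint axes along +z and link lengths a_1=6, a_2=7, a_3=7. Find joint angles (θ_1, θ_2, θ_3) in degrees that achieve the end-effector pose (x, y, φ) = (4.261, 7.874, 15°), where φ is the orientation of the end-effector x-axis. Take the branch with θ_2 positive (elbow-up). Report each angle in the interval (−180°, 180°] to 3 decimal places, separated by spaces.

44.827 119.997 -149.824

wrist centre = target − a_3·(cos φ, sin φ) = (-2.5005, 6.0623)
cos θ_2 = (43.0035−6²−7²)/(2·6·7) = -0.5000; θ_2 = 119.9973° (elbow-up)
β = atan2(6.0623,-2.5005) = 112.4145°; ψ = atan2(6.0623,2.5003) = 67.5873°
θ_1 = β − ψ = 44.8272°
θ_3 = φ − θ_1 − θ_2 = -149.8245° (wrapped to (-180°,180°])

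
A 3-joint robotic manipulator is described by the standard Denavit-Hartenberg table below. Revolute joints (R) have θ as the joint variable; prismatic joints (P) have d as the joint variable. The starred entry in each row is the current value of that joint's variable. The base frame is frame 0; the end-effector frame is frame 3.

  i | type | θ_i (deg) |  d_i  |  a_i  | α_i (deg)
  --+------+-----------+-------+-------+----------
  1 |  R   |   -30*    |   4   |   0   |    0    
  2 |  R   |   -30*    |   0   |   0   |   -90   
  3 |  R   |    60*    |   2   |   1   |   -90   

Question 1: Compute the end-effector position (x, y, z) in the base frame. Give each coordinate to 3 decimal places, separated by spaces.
1.982 0.567 3.134

after link 1: o_1 = (0.0000, 0.0000, 4.0000)
after link 2: o_2 = (0.0000, 0.0000, 4.0000)
after link 3: o_3 = (1.9821, 0.5670, 3.1340)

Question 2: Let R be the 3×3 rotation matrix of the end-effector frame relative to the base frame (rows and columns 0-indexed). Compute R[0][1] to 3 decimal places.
-0.866

End-effector y-axis (col 1 of R) = (-0.8660,-0.5000,-0.0000)
R[0][1] = -0.8660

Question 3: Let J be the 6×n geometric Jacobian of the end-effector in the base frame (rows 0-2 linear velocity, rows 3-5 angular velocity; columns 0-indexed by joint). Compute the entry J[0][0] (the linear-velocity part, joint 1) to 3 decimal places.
-0.567

axis z_0 = ẑ; lever o_n−o_0 = (1.9821,0.5670,3.1340)
cross product → J_v[:, 0] = (-0.5670,1.9821,0.0000)
J_ω[:, 0] = z_0
entry J[0][0] = -0.5670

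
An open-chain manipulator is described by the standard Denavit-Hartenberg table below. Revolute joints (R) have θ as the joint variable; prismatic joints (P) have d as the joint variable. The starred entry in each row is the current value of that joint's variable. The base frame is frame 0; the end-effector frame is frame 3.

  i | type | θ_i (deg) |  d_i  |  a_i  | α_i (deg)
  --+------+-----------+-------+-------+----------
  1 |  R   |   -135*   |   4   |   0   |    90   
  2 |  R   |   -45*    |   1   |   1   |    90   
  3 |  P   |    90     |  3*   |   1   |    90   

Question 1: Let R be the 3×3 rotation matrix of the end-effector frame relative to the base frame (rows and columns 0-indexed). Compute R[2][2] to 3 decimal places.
End-effector z-axis (col 2 of R) = (-0.5000,-0.5000,-0.7071)
R[2][2] = -0.7071

-0.707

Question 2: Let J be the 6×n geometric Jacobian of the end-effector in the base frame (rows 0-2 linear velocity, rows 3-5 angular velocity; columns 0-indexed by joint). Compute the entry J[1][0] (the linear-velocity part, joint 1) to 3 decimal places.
axis z_0 = ẑ; lever o_n−o_0 = (-0.4142,2.4142,1.1716)
cross product → J_v[:, 0] = (-2.4142,-0.4142,0.0000)
J_ω[:, 0] = z_0
entry J[1][0] = -0.4142

-0.414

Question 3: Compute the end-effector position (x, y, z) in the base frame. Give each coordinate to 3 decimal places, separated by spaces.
-0.414 2.414 1.172

after link 1: o_1 = (0.0000, 0.0000, 4.0000)
after link 2: o_2 = (-1.2071, 0.2071, 3.2929)
after link 3: o_3 = (-0.4142, 2.4142, 1.1716)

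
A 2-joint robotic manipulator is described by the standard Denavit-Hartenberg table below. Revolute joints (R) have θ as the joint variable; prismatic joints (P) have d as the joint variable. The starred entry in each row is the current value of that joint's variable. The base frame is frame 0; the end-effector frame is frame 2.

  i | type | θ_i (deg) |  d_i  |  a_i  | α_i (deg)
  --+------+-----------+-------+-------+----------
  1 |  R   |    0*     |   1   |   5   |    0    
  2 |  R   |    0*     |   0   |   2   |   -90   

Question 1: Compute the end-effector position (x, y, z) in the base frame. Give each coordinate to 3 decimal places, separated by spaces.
7.000 0.000 1.000

after link 1: o_1 = (5.0000, 0.0000, 1.0000)
after link 2: o_2 = (7.0000, 0.0000, 1.0000)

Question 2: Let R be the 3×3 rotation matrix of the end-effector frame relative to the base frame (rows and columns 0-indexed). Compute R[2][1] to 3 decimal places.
-1.000

End-effector y-axis (col 1 of R) = (0.0000,0.0000,-1.0000)
R[2][1] = -1.0000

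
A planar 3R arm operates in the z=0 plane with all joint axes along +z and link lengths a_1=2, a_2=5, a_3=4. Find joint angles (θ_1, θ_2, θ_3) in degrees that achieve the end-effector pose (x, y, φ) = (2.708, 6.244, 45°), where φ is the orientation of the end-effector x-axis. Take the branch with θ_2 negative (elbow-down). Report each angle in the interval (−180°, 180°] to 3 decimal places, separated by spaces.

-135.004 -149.993 -30.002

wrist centre = target − a_3·(cos φ, sin φ) = (-0.1204, 3.4156)
cos θ_2 = (11.6806−2²−5²)/(2·2·5) = -0.8660; θ_2 = -149.9934° (elbow-down)
β = atan2(3.4156,-0.1204) = 92.0193°; ψ = atan2(-2.5005,-2.3298) = -132.9766°
θ_1 = β − ψ = 224.9959°
θ_3 = φ − θ_1 − θ_2 = -30.0025° (wrapped to (-180°,180°])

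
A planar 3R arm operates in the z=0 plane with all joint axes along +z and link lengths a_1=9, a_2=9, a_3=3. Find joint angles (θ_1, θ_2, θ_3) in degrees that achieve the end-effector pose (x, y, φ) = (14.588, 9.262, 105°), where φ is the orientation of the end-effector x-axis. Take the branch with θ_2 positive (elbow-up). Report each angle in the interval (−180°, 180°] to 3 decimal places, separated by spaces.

wrist centre = target − a_3·(cos φ, sin φ) = (15.3645, 6.3642)
cos θ_2 = (276.5699−9²−9²)/(2·9·9) = 0.7072; θ_2 = 44.9907° (elbow-up)
β = atan2(6.3642,15.3645) = 22.5002°; ψ = atan2(6.3629,15.3650) = 22.4954°
θ_1 = β − ψ = 0.0048°
θ_3 = φ − θ_1 − θ_2 = 60.0045° (wrapped to (-180°,180°])

0.005 44.991 60.004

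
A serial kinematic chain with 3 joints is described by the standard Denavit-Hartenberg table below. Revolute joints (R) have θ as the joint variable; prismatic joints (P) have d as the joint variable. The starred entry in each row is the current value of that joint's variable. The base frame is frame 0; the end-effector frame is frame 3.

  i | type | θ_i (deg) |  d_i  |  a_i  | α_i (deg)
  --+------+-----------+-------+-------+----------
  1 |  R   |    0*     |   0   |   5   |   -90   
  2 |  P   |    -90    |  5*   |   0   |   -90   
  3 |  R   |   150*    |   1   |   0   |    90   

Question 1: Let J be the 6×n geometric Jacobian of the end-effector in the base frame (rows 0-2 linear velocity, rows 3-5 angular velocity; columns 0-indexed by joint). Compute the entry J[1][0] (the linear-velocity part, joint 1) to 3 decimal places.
6.000

axis z_0 = ẑ; lever o_n−o_0 = (6.0000,5.0000,0.0000)
cross product → J_v[:, 0] = (-5.0000,6.0000,0.0000)
J_ω[:, 0] = z_0
entry J[1][0] = 6.0000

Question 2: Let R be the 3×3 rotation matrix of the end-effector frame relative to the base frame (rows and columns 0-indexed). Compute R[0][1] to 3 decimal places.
1.000

End-effector y-axis (col 1 of R) = (1.0000,0.0000,-0.0000)
R[0][1] = 1.0000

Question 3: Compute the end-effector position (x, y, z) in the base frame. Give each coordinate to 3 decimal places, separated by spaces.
6.000 5.000 0.000

after link 1: o_1 = (5.0000, 0.0000, 0.0000)
after link 2: o_2 = (5.0000, 5.0000, 0.0000)
after link 3: o_3 = (6.0000, 5.0000, 0.0000)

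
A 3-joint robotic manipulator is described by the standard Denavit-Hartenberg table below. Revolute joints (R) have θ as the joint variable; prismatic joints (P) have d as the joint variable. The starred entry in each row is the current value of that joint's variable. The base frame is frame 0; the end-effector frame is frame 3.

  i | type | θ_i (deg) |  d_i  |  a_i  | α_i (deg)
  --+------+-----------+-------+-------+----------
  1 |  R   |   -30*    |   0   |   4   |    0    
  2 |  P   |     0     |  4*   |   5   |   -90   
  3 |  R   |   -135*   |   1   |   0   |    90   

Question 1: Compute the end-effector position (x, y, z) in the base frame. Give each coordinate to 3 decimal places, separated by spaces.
after link 1: o_1 = (3.4641, -2.0000, 0.0000)
after link 2: o_2 = (7.7942, -4.5000, 4.0000)
after link 3: o_3 = (8.2942, -3.6340, 4.0000)

8.294 -3.634 4.000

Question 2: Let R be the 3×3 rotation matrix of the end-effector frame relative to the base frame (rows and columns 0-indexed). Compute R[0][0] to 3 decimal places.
-0.612

End-effector x-axis (col 0 of R) = (-0.6124,0.3536,0.7071)
R[0][0] = -0.6124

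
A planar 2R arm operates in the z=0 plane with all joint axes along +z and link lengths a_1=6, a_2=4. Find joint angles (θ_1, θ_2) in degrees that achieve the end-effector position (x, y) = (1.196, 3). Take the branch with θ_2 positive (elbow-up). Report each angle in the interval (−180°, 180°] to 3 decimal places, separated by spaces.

cos θ_2 = (10.4304−6²−4²)/(2·6·4) = -0.8660; θ_2 = 150.0009° (elbow-up)
β = atan2(3.0000,1.1960) = 68.2645°; ψ = atan2(1.9999,2.5359) = 38.2616°
θ_1 = β − ψ = 30.0029°

30.003 150.001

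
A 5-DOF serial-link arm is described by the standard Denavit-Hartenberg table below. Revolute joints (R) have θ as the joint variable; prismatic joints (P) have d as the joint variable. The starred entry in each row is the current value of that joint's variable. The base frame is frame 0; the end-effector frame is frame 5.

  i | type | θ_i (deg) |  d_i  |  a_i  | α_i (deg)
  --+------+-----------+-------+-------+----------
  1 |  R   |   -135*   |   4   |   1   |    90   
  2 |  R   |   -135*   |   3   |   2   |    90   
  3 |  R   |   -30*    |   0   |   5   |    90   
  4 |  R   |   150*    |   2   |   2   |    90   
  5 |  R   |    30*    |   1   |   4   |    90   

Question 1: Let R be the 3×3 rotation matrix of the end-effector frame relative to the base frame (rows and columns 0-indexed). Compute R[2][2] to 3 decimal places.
0.136

End-effector z-axis (col 2 of R) = (-0.5294,0.8374,0.1358)
R[2][2] = 0.1358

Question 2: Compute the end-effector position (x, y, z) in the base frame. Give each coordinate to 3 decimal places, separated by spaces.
2.024 0.825 6.074

after link 1: o_1 = (-0.7071, -0.7071, 4.0000)
after link 2: o_2 = (-1.8284, 2.4142, 2.5858)
after link 3: o_3 = (2.1044, 2.8115, -0.4761)
after link 4: o_4 = (1.9668, 1.4491, 1.9988)
after link 5: o_5 = (2.0241, 0.8248, 6.0740)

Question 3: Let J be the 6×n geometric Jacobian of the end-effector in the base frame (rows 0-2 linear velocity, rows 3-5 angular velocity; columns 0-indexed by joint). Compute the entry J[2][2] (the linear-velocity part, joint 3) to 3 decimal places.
axis z_2 = (0.5000,0.5000,0.7071); lever o_n−o_2 = (3.8526,-1.5894,3.4882)
cross product → J_v[:, 2] = (2.8680,0.9801,-2.7210)
J_ω[:, 2] = z_2
entry J[2][2] = -2.7210

-2.721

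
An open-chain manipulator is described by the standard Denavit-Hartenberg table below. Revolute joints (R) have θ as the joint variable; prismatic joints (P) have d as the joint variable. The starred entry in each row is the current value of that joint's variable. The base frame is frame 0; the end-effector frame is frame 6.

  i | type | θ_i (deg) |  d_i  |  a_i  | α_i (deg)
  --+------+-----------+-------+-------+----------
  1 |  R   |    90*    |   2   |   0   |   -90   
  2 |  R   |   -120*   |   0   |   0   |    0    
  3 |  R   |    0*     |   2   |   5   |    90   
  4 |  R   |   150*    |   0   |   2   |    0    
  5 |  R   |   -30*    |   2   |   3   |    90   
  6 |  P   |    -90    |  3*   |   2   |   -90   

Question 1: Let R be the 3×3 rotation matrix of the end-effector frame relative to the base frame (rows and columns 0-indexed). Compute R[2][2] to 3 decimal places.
-0.433

End-effector z-axis (col 2 of R) = (-0.8660,0.2500,-0.4330)
R[2][2] = -0.4330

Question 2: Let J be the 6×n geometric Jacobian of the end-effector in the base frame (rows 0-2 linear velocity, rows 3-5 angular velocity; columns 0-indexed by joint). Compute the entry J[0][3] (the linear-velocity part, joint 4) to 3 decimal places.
axis z_3 = (-0.0000,-0.8660,-0.5000); lever o_n−o_3 = (-5.0981,0.3170,-0.5490)
cross product → J_v[:, 3] = (0.6340,2.5490,-4.4151)
J_ω[:, 3] = z_3
entry J[0][3] = 0.6340

0.634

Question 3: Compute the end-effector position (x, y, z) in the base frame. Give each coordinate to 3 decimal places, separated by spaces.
-7.098 -2.183 5.781

after link 1: o_1 = (0.0000, 0.0000, 2.0000)
after link 2: o_2 = (0.0000, 0.0000, 2.0000)
after link 3: o_3 = (-2.0000, -2.5000, 6.3301)
after link 4: o_4 = (-3.0000, -1.6340, 4.8301)
after link 5: o_5 = (-5.5981, -2.6160, 2.5311)
after link 6: o_6 = (-7.0981, -2.1830, 5.7811)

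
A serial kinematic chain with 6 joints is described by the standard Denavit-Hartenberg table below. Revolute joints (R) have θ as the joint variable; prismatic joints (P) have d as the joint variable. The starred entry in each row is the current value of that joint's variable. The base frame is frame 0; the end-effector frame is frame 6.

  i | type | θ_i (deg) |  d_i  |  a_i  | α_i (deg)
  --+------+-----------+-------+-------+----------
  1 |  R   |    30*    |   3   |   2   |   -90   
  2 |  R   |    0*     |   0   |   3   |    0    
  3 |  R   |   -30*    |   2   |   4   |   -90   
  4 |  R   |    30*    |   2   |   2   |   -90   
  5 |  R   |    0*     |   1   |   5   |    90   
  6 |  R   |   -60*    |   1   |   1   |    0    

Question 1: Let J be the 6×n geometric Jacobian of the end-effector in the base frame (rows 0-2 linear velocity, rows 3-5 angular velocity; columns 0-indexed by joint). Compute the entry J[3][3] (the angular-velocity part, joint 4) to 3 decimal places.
axis z_3 = (0.4330,0.2500,-0.8660); lever o_n−o_3 = (8.0532,0.1854,0.6160)
cross product → J_v[:, 3] = (0.3146,-7.2410,-1.9330)
J_ω[:, 3] = z_3
entry J[3][3] = 0.4330

0.433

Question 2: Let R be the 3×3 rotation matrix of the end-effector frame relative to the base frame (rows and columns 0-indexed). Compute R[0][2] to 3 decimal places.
End-effector z-axis (col 2 of R) = (0.4330,0.2500,-0.8660)
R[0][2] = 0.4330

0.433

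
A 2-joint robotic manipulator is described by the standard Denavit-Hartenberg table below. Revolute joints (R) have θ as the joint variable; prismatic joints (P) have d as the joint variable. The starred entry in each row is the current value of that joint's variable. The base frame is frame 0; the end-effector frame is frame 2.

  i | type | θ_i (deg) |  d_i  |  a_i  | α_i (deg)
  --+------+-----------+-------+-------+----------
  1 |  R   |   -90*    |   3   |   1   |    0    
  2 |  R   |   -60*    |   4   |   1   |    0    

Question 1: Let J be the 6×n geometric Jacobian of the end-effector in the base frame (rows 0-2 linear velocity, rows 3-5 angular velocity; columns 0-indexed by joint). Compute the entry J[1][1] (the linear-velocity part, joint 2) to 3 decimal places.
axis z_1 = (0.0000,0.0000,1.0000); lever o_n−o_1 = (-0.8660,-0.5000,4.0000)
cross product → J_v[:, 1] = (0.5000,-0.8660,0.0000)
J_ω[:, 1] = z_1
entry J[1][1] = -0.8660

-0.866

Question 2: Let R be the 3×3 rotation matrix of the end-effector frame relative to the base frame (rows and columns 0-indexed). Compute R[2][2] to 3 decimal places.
End-effector z-axis (col 2 of R) = (0.0000,0.0000,1.0000)
R[2][2] = 1.0000

1.000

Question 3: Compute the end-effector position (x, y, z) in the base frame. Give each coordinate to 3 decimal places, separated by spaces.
after link 1: o_1 = (0.0000, -1.0000, 3.0000)
after link 2: o_2 = (-0.8660, -1.5000, 7.0000)

-0.866 -1.500 7.000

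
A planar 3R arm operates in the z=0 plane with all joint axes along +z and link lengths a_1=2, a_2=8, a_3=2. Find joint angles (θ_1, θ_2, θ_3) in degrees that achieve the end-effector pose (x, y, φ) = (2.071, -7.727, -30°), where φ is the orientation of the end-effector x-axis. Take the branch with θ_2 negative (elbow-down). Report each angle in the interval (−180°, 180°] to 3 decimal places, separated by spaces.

35.780 -135.013 69.233

wrist centre = target − a_3·(cos φ, sin φ) = (0.3389, -6.7270)
cos θ_2 = (45.3674−2²−8²)/(2·2·8) = -0.7073; θ_2 = -135.0131° (elbow-down)
β = atan2(-6.7270,0.3389) = -87.1155°; ψ = atan2(-5.6556,-3.6581) = -122.8957°
θ_1 = β − ψ = 35.7802°
θ_3 = φ − θ_1 − θ_2 = 69.2329° (wrapped to (-180°,180°])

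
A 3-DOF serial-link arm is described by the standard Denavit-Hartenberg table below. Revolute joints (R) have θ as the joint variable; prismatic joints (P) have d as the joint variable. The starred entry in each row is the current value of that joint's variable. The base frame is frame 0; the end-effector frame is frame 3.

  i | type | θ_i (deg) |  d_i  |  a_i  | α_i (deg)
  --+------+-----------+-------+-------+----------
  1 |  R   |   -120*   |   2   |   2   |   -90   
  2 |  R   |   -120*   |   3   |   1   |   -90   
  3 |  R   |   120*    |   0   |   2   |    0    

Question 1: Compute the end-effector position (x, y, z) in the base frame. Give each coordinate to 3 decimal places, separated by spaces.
after link 1: o_1 = (-1.0000, -1.7321, 2.0000)
after link 2: o_2 = (1.8481, -2.7990, 2.8660)
after link 3: o_3 = (0.0981, -2.3660, 2.0000)

0.098 -2.366 2.000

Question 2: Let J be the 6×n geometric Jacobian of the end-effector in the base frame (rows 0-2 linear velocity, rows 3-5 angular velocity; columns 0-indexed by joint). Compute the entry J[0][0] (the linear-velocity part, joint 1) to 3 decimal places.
2.366

axis z_0 = ẑ; lever o_n−o_0 = (0.0981,-2.3660,2.0000)
cross product → J_v[:, 0] = (2.3660,0.0981,-0.0000)
J_ω[:, 0] = z_0
entry J[0][0] = 2.3660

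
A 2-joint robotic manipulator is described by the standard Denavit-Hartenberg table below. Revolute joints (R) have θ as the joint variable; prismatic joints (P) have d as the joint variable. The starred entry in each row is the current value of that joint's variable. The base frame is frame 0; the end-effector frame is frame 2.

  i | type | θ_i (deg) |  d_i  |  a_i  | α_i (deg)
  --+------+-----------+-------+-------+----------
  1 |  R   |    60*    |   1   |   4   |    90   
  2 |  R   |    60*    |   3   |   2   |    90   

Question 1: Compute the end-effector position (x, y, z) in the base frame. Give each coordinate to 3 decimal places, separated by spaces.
5.098 2.830 2.732

after link 1: o_1 = (2.0000, 3.4641, 1.0000)
after link 2: o_2 = (5.0981, 2.8301, 2.7321)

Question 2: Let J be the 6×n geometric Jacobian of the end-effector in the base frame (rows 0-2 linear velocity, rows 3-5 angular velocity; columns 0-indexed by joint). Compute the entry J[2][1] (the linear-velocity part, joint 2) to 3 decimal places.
axis z_1 = (0.8660,-0.5000,0.0000); lever o_n−o_1 = (3.0981,-0.6340,1.7321)
cross product → J_v[:, 1] = (-0.8660,-1.5000,1.0000)
J_ω[:, 1] = z_1
entry J[2][1] = 1.0000

1.000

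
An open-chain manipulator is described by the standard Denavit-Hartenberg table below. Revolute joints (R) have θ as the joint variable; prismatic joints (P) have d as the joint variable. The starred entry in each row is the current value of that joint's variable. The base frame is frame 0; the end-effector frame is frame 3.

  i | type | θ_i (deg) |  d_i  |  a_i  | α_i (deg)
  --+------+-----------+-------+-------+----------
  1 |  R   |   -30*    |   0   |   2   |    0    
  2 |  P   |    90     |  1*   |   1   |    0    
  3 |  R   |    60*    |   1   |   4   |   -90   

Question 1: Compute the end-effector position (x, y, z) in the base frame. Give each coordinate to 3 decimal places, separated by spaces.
0.232 3.330 2.000

after link 1: o_1 = (1.7321, -1.0000, 0.0000)
after link 2: o_2 = (2.2321, -0.1340, 1.0000)
after link 3: o_3 = (0.2321, 3.3301, 2.0000)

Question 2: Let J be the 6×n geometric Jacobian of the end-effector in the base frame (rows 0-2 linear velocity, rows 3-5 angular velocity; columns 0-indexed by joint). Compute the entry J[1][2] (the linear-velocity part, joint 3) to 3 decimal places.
-2.000

axis z_2 = (0.0000,0.0000,1.0000); lever o_n−o_2 = (-2.0000,3.4641,1.0000)
cross product → J_v[:, 2] = (-3.4641,-2.0000,0.0000)
J_ω[:, 2] = z_2
entry J[1][2] = -2.0000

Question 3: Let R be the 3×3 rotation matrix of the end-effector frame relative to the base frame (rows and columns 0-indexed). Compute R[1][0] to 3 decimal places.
0.866

End-effector x-axis (col 0 of R) = (-0.5000,0.8660,0.0000)
R[1][0] = 0.8660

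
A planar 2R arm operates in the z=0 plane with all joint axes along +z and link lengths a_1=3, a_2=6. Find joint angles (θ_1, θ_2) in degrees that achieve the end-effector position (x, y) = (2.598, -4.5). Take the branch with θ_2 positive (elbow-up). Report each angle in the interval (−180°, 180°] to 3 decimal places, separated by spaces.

cos θ_2 = (26.9996−3²−6²)/(2·3·6) = -0.5000; θ_2 = 120.0007° (elbow-up)
β = atan2(-4.5000,2.5980) = -60.0007°; ψ = atan2(5.1961,-0.0001) = 90.0007°
θ_1 = β − ψ = -150.0015°

-150.001 120.001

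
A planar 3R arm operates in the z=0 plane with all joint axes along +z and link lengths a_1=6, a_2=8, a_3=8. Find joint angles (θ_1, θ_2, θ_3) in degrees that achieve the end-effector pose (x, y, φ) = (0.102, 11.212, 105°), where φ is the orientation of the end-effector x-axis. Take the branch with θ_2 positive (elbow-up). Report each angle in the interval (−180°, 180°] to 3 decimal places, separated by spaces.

wrist centre = target − a_3·(cos φ, sin φ) = (2.1726, 3.4846)
cos θ_2 = (16.8624−6²−8²)/(2·6·8) = -0.8660; θ_2 = 149.9990° (elbow-up)
β = atan2(3.4846,2.1726) = 58.0575°; ψ = atan2(4.0001,-0.9281) = 103.0630°
θ_1 = β − ψ = -45.0055°
θ_3 = φ − θ_1 − θ_2 = 0.0064° (wrapped to (-180°,180°])

-45.005 149.999 0.006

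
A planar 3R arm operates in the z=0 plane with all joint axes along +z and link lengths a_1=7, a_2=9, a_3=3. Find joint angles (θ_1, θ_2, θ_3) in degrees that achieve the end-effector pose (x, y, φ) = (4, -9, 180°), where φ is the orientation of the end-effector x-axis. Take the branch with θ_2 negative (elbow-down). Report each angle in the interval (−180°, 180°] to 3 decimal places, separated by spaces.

0.000 -90.000 -90.000

wrist centre = target − a_3·(cos φ, sin φ) = (7.0000, -9.0000)
cos θ_2 = (130.0000−7²−9²)/(2·7·9) = 0.0000; θ_2 = -90.0000° (elbow-down)
β = atan2(-9.0000,7.0000) = -52.1250°; ψ = atan2(-9.0000,7.0000) = -52.1250°
θ_1 = β − ψ = 0.0000°
θ_3 = φ − θ_1 − θ_2 = -90.0000° (wrapped to (-180°,180°])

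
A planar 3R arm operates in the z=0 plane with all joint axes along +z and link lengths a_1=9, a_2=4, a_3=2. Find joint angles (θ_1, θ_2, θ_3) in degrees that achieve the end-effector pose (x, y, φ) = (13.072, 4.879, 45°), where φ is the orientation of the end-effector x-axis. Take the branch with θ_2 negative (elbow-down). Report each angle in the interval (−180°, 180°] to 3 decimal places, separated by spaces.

30.001 -45.003 60.002

wrist centre = target − a_3·(cos φ, sin φ) = (11.6578, 3.4648)
cos θ_2 = (147.9087−9²−4²)/(2·9·4) = 0.7071; θ_2 = -45.0033° (elbow-down)
β = atan2(3.4648,11.6578) = 16.5524°; ψ = atan2(-2.8286,11.8283) = -13.4490°
θ_1 = β − ψ = 30.0014°
θ_3 = φ − θ_1 − θ_2 = 60.0019° (wrapped to (-180°,180°])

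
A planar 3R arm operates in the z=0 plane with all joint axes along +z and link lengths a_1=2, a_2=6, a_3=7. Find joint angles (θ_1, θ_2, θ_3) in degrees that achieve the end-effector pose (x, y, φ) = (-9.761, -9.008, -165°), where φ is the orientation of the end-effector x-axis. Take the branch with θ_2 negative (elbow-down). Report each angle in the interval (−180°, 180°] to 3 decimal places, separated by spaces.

-89.992 -30.006 -45.002

wrist centre = target − a_3·(cos φ, sin φ) = (-2.9995, -7.1963)
cos θ_2 = (60.7834−2²−6²)/(2·2·6) = 0.8660; θ_2 = -30.0059° (elbow-down)
β = atan2(-7.1963,-2.9995) = -112.6272°; ψ = atan2(-3.0005,7.1958) = -22.6353°
θ_1 = β − ψ = -89.9919°
θ_3 = φ − θ_1 − θ_2 = -45.0022° (wrapped to (-180°,180°])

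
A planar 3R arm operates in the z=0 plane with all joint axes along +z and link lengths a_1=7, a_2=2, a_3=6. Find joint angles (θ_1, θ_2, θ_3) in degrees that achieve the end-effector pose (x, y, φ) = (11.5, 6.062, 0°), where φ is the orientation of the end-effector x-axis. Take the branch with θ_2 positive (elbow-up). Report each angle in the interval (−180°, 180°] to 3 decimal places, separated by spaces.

35.566 60.005 -95.571

wrist centre = target − a_3·(cos φ, sin φ) = (5.5000, 6.0620)
cos θ_2 = (66.9978−7²−2²)/(2·7·2) = 0.4999; θ_2 = 60.0051° (elbow-up)
β = atan2(6.0620,5.5000) = 47.7828°; ψ = atan2(1.7321,7.9998) = 12.2172°
θ_1 = β − ψ = 35.5656°
θ_3 = φ − θ_1 − θ_2 = -95.5707° (wrapped to (-180°,180°])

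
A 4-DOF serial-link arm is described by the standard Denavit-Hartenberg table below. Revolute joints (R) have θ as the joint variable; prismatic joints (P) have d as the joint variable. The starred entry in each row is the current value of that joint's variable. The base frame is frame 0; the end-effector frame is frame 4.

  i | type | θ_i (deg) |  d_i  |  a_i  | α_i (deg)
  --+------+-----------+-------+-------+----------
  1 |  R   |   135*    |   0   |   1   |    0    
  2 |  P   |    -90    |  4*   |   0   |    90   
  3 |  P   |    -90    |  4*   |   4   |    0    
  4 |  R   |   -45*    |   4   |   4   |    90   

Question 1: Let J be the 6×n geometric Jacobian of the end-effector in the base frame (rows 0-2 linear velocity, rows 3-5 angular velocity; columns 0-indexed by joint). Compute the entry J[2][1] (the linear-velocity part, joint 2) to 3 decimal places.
1.000

prismatic axis z_1 = (0.0000,0.0000,1.0000)
J_v[:, 1] = z_1; J_ω[:, 1] = (0,0,0)
entry J[2][1] = 1.0000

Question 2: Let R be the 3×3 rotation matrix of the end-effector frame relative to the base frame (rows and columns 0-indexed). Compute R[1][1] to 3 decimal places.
-0.707

End-effector y-axis (col 1 of R) = (0.7071,-0.7071,0.0000)
R[1][1] = -0.7071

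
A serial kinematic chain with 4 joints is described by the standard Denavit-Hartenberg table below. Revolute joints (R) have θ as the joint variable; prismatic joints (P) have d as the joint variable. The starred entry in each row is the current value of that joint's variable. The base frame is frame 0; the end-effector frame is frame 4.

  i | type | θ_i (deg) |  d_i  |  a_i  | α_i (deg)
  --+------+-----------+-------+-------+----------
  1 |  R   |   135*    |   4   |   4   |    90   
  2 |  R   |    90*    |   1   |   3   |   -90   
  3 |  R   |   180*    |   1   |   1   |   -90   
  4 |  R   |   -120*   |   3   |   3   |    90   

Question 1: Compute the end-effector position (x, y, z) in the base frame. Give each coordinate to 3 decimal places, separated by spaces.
after link 1: o_1 = (-2.8284, 2.8284, 4.0000)
after link 2: o_2 = (-2.1213, 3.5355, 7.0000)
after link 3: o_3 = (-1.4142, 2.8284, 6.0000)
after link 4: o_4 = (2.5442, 3.1126, 7.5000)

2.544 3.113 7.500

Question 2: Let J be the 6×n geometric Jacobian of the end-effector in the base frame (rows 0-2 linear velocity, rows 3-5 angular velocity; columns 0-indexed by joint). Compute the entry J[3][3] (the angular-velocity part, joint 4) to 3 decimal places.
axis z_3 = (0.7071,0.7071,-0.0000); lever o_n−o_3 = (3.9584,0.2842,1.5000)
cross product → J_v[:, 3] = (1.0607,-1.0607,-2.5981)
J_ω[:, 3] = z_3
entry J[3][3] = 0.7071

0.707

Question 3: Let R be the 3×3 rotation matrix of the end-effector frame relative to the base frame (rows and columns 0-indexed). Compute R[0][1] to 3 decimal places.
0.707

End-effector y-axis (col 1 of R) = (0.7071,0.7071,-0.0000)
R[0][1] = 0.7071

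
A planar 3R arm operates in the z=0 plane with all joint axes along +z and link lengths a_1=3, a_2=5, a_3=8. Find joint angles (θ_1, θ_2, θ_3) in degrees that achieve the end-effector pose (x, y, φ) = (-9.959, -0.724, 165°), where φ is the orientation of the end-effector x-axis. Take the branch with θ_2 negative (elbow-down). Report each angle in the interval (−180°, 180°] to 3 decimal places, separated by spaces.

wrist centre = target − a_3·(cos φ, sin φ) = (-2.2316, -2.7946)
cos θ_2 = (12.7895−3²−5²)/(2·3·5) = -0.7070; θ_2 = -134.9926° (elbow-down)
β = atan2(-2.7946,-2.2316) = -128.6092°; ψ = atan2(-3.5360,-0.5351) = -98.6049°
θ_1 = β − ψ = -30.0043°
θ_3 = φ − θ_1 − θ_2 = -30.0031° (wrapped to (-180°,180°])

-30.004 -134.993 -30.003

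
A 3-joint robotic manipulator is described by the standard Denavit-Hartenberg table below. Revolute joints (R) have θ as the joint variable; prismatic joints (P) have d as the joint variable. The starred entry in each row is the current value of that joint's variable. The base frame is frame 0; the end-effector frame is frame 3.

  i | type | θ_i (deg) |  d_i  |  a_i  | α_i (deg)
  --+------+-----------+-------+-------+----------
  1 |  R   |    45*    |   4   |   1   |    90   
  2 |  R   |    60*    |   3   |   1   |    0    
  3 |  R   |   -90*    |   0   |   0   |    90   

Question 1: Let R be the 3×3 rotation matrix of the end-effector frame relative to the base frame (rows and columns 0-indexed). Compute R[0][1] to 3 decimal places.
0.707

End-effector y-axis (col 1 of R) = (0.7071,-0.7071,0.0000)
R[0][1] = 0.7071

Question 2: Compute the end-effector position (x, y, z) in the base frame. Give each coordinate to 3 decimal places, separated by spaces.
after link 1: o_1 = (0.7071, 0.7071, 4.0000)
after link 2: o_2 = (3.1820, -1.0607, 4.8660)
after link 3: o_3 = (3.1820, -1.0607, 4.8660)

3.182 -1.061 4.866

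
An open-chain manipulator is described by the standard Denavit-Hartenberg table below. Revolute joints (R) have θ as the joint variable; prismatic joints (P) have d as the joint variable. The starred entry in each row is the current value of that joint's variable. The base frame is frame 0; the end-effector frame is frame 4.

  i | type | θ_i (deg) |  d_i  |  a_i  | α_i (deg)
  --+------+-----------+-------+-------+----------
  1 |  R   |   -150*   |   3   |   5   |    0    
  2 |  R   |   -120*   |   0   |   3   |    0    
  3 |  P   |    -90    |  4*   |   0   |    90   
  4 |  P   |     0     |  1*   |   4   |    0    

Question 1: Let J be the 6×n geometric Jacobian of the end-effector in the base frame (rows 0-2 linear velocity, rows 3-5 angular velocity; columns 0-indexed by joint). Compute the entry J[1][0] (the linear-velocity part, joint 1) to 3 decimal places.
axis z_0 = ẑ; lever o_n−o_0 = (-0.3301,-0.5000,7.0000)
cross product → J_v[:, 0] = (0.5000,-0.3301,0.0000)
J_ω[:, 0] = z_0
entry J[1][0] = -0.3301

-0.330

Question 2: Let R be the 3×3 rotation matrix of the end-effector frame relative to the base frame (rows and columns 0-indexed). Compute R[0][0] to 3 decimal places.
1.000

End-effector x-axis (col 0 of R) = (1.0000,0.0000,0.0000)
R[0][0] = 1.0000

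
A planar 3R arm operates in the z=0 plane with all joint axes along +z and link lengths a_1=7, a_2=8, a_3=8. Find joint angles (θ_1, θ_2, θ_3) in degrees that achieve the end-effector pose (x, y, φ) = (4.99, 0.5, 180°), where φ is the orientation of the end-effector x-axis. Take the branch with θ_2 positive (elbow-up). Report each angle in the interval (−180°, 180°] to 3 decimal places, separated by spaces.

-30.003 60.006 149.997

wrist centre = target − a_3·(cos φ, sin φ) = (12.9900, 0.5000)
cos θ_2 = (168.9901−7²−8²)/(2·7·8) = 0.4999; θ_2 = 60.0058° (elbow-up)
β = atan2(0.5000,12.9900) = 2.2043°; ψ = atan2(6.9286,10.9993) = 32.2074°
θ_1 = β − ψ = -30.0031°
θ_3 = φ − θ_1 − θ_2 = 149.9973° (wrapped to (-180°,180°])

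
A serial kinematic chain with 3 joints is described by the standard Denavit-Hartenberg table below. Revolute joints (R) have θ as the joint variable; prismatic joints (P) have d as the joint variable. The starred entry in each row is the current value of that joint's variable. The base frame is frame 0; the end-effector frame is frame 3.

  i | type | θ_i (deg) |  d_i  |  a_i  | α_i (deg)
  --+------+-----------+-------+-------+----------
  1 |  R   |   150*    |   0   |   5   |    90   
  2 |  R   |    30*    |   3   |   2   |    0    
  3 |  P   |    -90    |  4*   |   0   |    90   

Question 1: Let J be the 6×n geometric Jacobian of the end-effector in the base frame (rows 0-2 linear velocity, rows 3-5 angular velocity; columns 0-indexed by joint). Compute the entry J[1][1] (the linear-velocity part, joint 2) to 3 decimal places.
-0.500

axis z_1 = (0.5000,0.8660,0.0000); lever o_n−o_1 = (2.0000,6.9282,1.0000)
cross product → J_v[:, 1] = (0.8660,-0.5000,1.7321)
J_ω[:, 1] = z_1
entry J[1][1] = -0.5000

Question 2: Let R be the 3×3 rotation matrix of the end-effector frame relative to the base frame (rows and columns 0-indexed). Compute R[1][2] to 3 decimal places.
End-effector z-axis (col 2 of R) = (0.7500,-0.4330,-0.5000)
R[1][2] = -0.4330

-0.433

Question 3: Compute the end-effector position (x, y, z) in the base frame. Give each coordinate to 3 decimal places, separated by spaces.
-2.330 9.428 1.000

after link 1: o_1 = (-4.3301, 2.5000, 0.0000)
after link 2: o_2 = (-4.3301, 5.9641, 1.0000)
after link 3: o_3 = (-2.3301, 9.4282, 1.0000)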